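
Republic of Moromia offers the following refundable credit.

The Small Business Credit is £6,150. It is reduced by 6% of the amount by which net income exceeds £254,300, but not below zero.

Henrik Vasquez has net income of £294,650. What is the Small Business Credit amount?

£3,729

Small Business Credit: 6% of the £40,350 excess over £254,300 is £2,421; credit = £6,150 − £2,421 = £3,729.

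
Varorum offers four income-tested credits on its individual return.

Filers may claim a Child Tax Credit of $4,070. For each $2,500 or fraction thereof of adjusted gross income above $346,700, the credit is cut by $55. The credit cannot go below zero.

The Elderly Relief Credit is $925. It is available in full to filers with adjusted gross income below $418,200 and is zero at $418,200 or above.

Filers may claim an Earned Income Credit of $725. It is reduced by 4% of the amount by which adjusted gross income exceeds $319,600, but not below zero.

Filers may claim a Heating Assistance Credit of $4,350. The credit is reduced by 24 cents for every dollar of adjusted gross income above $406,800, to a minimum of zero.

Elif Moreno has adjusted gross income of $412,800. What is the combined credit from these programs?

Child Tax Credit: income exceeds $346,700 by $66,100, which is 27 full-or-partial $2,500 increments; reduction = 27 × $55 = $1,485, leaving $2,585.
Elderly Relief Credit: $412,800 is below the $418,200 cutoff, so the full $925 applies.
Earned Income Credit: 4% of the $93,200 excess over $319,600 is $3,728 ≥ base, so the credit is $0.
Heating Assistance Credit: 24% of the $6,000 excess over $406,800 is $1,440; credit = $4,350 − $1,440 = $2,910.
Total: $2,585 + $925 + $0 + $2,910 = $6,420.

$6,420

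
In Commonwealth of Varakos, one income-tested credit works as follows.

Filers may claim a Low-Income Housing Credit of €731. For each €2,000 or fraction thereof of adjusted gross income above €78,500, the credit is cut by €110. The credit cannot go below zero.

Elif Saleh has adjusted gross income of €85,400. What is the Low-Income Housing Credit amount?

€291

Low-Income Housing Credit: income exceeds €78,500 by €6,900, which is 4 full-or-partial €2,000 increments; reduction = 4 × €110 = €440, leaving €291.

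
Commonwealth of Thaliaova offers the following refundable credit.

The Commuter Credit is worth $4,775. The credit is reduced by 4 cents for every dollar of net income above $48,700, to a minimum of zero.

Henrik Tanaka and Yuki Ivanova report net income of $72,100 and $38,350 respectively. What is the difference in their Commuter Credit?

Henrik ($72,100): Commuter Credit: 4% of the $23,400 excess over $48,700 is $936; credit = $4,775 − $936 = $3,839.
Yuki ($38,350): Commuter Credit: $38,350 is at or below the $48,700 threshold, so the full $4,775 applies.
Difference: |$3,839 − $4,775| = $936.

$936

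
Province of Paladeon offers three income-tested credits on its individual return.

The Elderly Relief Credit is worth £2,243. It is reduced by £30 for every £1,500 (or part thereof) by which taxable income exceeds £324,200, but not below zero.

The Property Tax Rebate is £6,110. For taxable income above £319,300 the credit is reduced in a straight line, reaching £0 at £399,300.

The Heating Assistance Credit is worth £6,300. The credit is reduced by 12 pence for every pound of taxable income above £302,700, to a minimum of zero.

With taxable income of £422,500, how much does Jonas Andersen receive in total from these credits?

Elderly Relief Credit: income exceeds £324,200 by £98,300, which is 66 full-or-partial £1,500 increments; reduction = 66 × £30 = £1,980, leaving £263.
Property Tax Rebate: £422,500 is at or above £399,300, so the credit is £0.
Heating Assistance Credit: 12% of the £119,800 excess over £302,700 is £14,376 ≥ base, so the credit is £0.
Total: £263 + £0 + £0 = £263.

£263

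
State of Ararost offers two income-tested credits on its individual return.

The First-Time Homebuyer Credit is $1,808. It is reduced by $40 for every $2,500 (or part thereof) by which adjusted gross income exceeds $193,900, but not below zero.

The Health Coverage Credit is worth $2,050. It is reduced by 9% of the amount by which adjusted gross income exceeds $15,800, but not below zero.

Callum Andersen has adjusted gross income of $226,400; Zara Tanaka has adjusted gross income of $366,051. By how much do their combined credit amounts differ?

Callum ($226,400): First-Time Homebuyer Credit: income exceeds $193,900 by $32,500, which is 13 full-or-partial $2,500 increments; reduction = 13 × $40 = $520, leaving $1,288. Health Coverage Credit: 9% of the $210,600 excess over $15,800 is $18,954 ≥ base, so the credit is $0. total $1,288 + $0 = $1,288
Zara ($366,051): First-Time Homebuyer Credit: income exceeds $193,900 by $172,151 → 69 increments × $40 = $2,760 ≥ base, so the credit is $0. Health Coverage Credit: 9% of the $350,251 excess over $15,800 is $31,522.59 ≥ base, so the credit is $0. total $0 + $0 = $0
Difference: |$1,288 − $0| = $1,288.

$1,288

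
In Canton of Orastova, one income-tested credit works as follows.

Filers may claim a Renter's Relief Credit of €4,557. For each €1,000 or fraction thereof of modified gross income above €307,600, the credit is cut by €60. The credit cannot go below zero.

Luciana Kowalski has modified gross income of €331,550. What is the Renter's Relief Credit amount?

Renter's Relief Credit: income exceeds €307,600 by €23,950, which is 24 full-or-partial €1,000 increments; reduction = 24 × €60 = €1,440, leaving €3,117.

€3,117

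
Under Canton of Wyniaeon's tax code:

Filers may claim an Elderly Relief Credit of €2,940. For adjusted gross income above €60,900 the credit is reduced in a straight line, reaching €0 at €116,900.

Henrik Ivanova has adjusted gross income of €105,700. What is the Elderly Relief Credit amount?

€588

Elderly Relief Credit: €105,700 is €44,800 into a €56,000 phase-out range, leaving 11,200/56,000 of the credit: €2,940 × 11,200/56,000 = €588.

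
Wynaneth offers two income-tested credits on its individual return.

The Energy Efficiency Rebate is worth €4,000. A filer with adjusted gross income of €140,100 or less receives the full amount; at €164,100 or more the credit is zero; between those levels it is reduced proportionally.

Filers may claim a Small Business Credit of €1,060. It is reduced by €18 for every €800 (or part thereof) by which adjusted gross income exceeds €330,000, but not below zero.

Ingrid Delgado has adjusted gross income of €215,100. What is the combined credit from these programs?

€1,060

Energy Efficiency Rebate: €215,100 is at or above €164,100, so the credit is €0.
Small Business Credit: €215,100 is at or below the €330,000 threshold, so the full €1,060 applies.
Total: €0 + €1,060 = €1,060.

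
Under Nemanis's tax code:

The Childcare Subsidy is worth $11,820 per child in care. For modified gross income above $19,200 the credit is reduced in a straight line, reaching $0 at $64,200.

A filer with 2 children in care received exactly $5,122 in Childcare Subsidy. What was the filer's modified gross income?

Full credit = 2 × $11,820 = $23,640.
$5,122 is 5,122/23,640 of the full $23,640, so 18,518/23,640 of the $45,000 range has been used: income = $19,200 + $45,000 × 18,518/23,640 = $54,450.

$54,450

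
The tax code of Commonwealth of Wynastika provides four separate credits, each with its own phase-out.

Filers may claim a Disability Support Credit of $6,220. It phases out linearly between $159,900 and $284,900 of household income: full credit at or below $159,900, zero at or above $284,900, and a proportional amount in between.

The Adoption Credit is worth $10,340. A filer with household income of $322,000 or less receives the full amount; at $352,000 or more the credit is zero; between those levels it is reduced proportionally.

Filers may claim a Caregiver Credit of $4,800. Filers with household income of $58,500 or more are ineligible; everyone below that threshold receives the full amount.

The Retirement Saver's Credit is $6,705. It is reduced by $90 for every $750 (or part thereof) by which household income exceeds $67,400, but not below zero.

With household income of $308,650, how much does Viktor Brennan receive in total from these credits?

$10,340

Disability Support Credit: $308,650 is at or above $284,900, so the credit is $0.
Adoption Credit: $308,650 is at or below the $322,000 threshold, so the full $10,340 applies.
Caregiver Credit: $308,650 meets or exceeds the $58,500 cutoff, so the credit is $0.
Retirement Saver's Credit: income exceeds $67,400 by $241,250 → 322 increments × $90 = $28,980 ≥ base, so the credit is $0.
Total: $0 + $10,340 + $0 + $0 = $10,340.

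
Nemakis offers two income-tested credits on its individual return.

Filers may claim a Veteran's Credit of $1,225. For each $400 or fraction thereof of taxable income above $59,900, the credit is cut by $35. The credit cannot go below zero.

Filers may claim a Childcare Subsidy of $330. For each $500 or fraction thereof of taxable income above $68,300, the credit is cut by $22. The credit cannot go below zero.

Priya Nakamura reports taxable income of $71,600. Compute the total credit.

Veteran's Credit: income exceeds $59,900 by $11,700, which is 30 full-or-partial $400 increments; reduction = 30 × $35 = $1,050, leaving $175.
Childcare Subsidy: income exceeds $68,300 by $3,300, which is 7 full-or-partial $500 increments; reduction = 7 × $22 = $154, leaving $176.
Total: $175 + $176 = $351.

$351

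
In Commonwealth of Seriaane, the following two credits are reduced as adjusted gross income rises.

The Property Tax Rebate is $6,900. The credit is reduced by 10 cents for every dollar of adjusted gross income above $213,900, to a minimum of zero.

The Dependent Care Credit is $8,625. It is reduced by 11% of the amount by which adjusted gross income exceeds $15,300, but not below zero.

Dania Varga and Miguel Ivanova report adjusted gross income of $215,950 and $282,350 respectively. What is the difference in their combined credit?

Dania ($215,950): Property Tax Rebate: 10% of the $2,050 excess over $213,900 is $205; credit = $6,900 − $205 = $6,695. Dependent Care Credit: 11% of the $200,650 excess over $15,300 is $22,071.50 ≥ base, so the credit is $0. total $6,695 + $0 = $6,695
Miguel ($282,350): Property Tax Rebate: 10% of the $68,450 excess over $213,900 is $6,845; credit = $6,900 − $6,845 = $55. Dependent Care Credit: 11% of the $267,050 excess over $15,300 is $29,375.50 ≥ base, so the credit is $0. total $55 + $0 = $55
Difference: |$6,695 − $55| = $6,640.

$6,640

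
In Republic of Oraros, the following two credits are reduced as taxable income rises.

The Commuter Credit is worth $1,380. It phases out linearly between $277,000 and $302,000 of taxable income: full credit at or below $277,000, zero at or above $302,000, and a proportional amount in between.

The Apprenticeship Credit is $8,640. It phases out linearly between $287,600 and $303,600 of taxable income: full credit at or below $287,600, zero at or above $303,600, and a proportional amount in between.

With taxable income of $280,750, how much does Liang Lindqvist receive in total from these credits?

Commuter Credit: $280,750 is $3,750 into a $25,000 phase-out range, leaving 21,250/25,000 of the credit: $1,380 × 21,250/25,000 = $1,173.
Apprenticeship Credit: $280,750 is at or below the $287,600 threshold, so the full $8,640 applies.
Total: $1,173 + $8,640 = $9,813.

$9,813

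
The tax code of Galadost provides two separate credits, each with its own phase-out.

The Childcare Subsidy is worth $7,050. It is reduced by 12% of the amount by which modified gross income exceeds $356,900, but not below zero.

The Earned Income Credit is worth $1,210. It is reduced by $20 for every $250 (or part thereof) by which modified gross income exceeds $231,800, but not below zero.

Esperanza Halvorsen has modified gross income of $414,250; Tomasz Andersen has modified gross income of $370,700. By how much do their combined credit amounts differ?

$5,226

Esperanza ($414,250): Childcare Subsidy: 12% of the $57,350 excess over $356,900 is $6,882; credit = $7,050 − $6,882 = $168. Earned Income Credit: income exceeds $231,800 by $182,450 → 730 increments × $20 = $14,600 ≥ base, so the credit is $0. total $168 + $0 = $168
Tomasz ($370,700): Childcare Subsidy: 12% of the $13,800 excess over $356,900 is $1,656; credit = $7,050 − $1,656 = $5,394. Earned Income Credit: income exceeds $231,800 by $138,900 → 556 increments × $20 = $11,120 ≥ base, so the credit is $0. total $5,394 + $0 = $5,394
Difference: |$168 − $5,394| = $5,226.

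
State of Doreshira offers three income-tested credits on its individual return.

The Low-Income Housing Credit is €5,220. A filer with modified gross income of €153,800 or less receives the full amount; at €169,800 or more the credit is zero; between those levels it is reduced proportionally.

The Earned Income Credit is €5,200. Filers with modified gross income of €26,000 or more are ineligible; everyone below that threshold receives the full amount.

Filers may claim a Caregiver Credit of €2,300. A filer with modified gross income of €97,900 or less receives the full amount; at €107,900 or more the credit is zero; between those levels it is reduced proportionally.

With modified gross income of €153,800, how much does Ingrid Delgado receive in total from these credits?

Low-Income Housing Credit: €153,800 is at or below the €153,800 threshold, so the full €5,220 applies.
Earned Income Credit: €153,800 meets or exceeds the €26,000 cutoff, so the credit is €0.
Caregiver Credit: €153,800 is at or above €107,900, so the credit is €0.
Total: €5,220 + €0 + €0 = €5,220.

€5,220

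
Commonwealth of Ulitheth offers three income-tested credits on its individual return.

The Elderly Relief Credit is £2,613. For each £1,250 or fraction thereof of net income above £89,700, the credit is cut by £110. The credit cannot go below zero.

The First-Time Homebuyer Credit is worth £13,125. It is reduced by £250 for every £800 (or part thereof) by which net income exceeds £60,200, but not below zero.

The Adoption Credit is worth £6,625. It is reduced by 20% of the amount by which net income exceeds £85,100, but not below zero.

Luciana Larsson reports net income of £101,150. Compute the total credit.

Elderly Relief Credit: income exceeds £89,700 by £11,450, which is 10 full-or-partial £1,250 increments; reduction = 10 × £110 = £1,100, leaving £1,513.
First-Time Homebuyer Credit: income exceeds £60,200 by £40,950, which is 52 full-or-partial £800 increments; reduction = 52 × £250 = £13,000, leaving £125.
Adoption Credit: 20% of the £16,050 excess over £85,100 is £3,210; credit = £6,625 − £3,210 = £3,415.
Total: £1,513 + £125 + £3,415 = £5,053.

£5,053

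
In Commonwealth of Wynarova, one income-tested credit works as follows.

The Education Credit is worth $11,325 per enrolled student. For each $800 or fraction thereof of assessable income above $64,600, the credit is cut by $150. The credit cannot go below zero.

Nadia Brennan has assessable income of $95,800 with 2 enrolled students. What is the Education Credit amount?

$16,800

Education Credit: base = 2 × $11,325 = $22,650. income exceeds $64,600 by $31,200, which is 39 full-or-partial $800 increments; reduction = 39 × $150 = $5,850, leaving $16,800.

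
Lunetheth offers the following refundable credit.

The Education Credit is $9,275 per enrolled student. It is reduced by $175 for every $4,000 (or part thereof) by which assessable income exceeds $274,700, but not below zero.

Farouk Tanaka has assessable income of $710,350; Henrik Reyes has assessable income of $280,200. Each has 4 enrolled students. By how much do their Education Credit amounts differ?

$18,725

Farouk ($710,350): Education Credit: base = 4 × $9,275 = $37,100. income exceeds $274,700 by $435,650, which is 109 full-or-partial $4,000 increments; reduction = 109 × $175 = $19,075, leaving $18,025.
Henrik ($280,200): Education Credit: base = 4 × $9,275 = $37,100. income exceeds $274,700 by $5,500, which is 2 full-or-partial $4,000 increments; reduction = 2 × $175 = $350, leaving $36,750.
Difference: |$18,025 − $36,750| = $18,725.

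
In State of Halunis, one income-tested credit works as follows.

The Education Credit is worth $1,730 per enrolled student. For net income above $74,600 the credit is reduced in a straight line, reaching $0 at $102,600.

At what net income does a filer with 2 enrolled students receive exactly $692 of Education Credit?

$97,000

Full credit = 2 × $1,730 = $3,460.
$692 is 692/3,460 of the full $3,460, so 2,768/3,460 of the $28,000 range has been used: income = $74,600 + $28,000 × 2,768/3,460 = $97,000.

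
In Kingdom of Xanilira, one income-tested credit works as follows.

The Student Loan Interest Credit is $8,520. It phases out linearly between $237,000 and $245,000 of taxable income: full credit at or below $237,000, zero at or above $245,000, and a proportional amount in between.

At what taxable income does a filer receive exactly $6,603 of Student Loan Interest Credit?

$238,800

$6,603 is 6,603/8,520 of the full $8,520, so 1,917/8,520 of the $8,000 range has been used: income = $237,000 + $8,000 × 1,917/8,520 = $238,800.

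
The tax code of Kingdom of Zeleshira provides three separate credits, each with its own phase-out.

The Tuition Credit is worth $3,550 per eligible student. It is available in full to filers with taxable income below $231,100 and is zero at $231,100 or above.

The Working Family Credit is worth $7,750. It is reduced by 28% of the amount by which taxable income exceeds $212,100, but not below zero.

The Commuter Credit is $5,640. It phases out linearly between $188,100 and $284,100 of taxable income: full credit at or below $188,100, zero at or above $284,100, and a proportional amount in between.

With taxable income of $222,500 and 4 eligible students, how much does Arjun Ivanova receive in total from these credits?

Tuition Credit: base = 4 × $3,550 = $14,200. $222,500 is below the $231,100 cutoff, so the full $14,200 applies.
Working Family Credit: 28% of the $10,400 excess over $212,100 is $2,912; credit = $7,750 − $2,912 = $4,838.
Commuter Credit: $222,500 is $34,400 into a $96,000 phase-out range, leaving 61,600/96,000 of the credit: $5,640 × 61,600/96,000 = $3,619.
Total: $14,200 + $4,838 + $3,619 = $22,657.

$22,657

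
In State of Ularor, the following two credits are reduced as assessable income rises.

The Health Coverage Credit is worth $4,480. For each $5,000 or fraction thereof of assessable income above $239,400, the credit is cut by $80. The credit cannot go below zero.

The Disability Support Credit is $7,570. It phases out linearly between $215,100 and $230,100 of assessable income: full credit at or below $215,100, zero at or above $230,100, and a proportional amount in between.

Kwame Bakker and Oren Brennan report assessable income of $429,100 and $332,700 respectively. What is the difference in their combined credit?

$1,520

Kwame ($429,100): Health Coverage Credit: income exceeds $239,400 by $189,700, which is 38 full-or-partial $5,000 increments; reduction = 38 × $80 = $3,040, leaving $1,440. Disability Support Credit: $429,100 is at or above $230,100, so the credit is $0. total $1,440 + $0 = $1,440
Oren ($332,700): Health Coverage Credit: income exceeds $239,400 by $93,300, which is 19 full-or-partial $5,000 increments; reduction = 19 × $80 = $1,520, leaving $2,960. Disability Support Credit: $332,700 is at or above $230,100, so the credit is $0. total $2,960 + $0 = $2,960
Difference: |$1,440 − $2,960| = $1,520.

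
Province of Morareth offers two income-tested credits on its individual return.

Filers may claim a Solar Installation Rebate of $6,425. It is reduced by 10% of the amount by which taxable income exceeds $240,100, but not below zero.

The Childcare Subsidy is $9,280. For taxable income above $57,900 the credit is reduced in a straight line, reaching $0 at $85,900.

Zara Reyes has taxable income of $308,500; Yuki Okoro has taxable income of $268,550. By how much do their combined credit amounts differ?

Zara ($308,500): Solar Installation Rebate: 10% of the $68,400 excess over $240,100 is $6,840 ≥ base, so the credit is $0. Childcare Subsidy: $308,500 is at or above $85,900, so the credit is $0. total $0 + $0 = $0
Yuki ($268,550): Solar Installation Rebate: 10% of the $28,450 excess over $240,100 is $2,845; credit = $6,425 − $2,845 = $3,580. Childcare Subsidy: $268,550 is at or above $85,900, so the credit is $0. total $3,580 + $0 = $3,580
Difference: |$0 − $3,580| = $3,580.

$3,580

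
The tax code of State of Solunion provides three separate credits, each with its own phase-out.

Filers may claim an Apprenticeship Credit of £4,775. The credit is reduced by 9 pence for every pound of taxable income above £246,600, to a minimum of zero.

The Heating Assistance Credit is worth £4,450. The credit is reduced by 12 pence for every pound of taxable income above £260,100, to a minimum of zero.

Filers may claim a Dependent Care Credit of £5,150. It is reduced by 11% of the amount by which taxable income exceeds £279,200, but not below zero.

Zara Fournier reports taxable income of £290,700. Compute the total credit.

£5,469

Apprenticeship Credit: 9% of the £44,100 excess over £246,600 is £3,969; credit = £4,775 − £3,969 = £806.
Heating Assistance Credit: 12% of the £30,600 excess over £260,100 is £3,672; credit = £4,450 − £3,672 = £778.
Dependent Care Credit: 11% of the £11,500 excess over £279,200 is £1,265; credit = £5,150 − £1,265 = £3,885.
Total: £806 + £778 + £3,885 = £5,469.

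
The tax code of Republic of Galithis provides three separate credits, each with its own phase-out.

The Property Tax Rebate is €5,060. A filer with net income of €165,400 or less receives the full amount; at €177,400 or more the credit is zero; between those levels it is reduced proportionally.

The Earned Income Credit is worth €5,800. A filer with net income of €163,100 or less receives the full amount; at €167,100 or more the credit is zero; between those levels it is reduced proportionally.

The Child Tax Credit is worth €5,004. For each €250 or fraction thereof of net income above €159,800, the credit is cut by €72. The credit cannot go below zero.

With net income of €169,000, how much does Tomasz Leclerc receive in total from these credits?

Property Tax Rebate: €169,000 is €3,600 into a €12,000 phase-out range, leaving 8,400/12,000 of the credit: €5,060 × 8,400/12,000 = €3,542.
Earned Income Credit: €169,000 is at or above €167,100, so the credit is €0.
Child Tax Credit: income exceeds €159,800 by €9,200, which is 37 full-or-partial €250 increments; reduction = 37 × €72 = €2,664, leaving €2,340.
Total: €3,542 + €0 + €2,340 = €5,882.

€5,882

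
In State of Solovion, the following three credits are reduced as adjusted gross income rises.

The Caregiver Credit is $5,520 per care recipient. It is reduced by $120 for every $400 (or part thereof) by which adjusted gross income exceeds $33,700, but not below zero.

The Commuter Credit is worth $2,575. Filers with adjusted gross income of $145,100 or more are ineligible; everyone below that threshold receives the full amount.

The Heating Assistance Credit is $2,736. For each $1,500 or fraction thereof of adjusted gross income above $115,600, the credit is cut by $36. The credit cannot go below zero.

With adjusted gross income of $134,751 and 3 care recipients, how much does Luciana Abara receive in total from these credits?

Caregiver Credit: base = 3 × $5,520 = $16,560. income exceeds $33,700 by $101,051 → 253 increments × $120 = $30,360 ≥ base, so the credit is $0.
Commuter Credit: $134,751 is below the $145,100 cutoff, so the full $2,575 applies.
Heating Assistance Credit: income exceeds $115,600 by $19,151, which is 13 full-or-partial $1,500 increments; reduction = 13 × $36 = $468, leaving $2,268.
Total: $0 + $2,575 + $2,268 = $4,843.

$4,843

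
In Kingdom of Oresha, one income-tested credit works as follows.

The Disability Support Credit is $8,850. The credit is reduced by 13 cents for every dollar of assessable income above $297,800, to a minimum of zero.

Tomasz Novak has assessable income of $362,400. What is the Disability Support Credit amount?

Disability Support Credit: 13% of the $64,600 excess over $297,800 is $8,398; credit = $8,850 − $8,398 = $452.

$452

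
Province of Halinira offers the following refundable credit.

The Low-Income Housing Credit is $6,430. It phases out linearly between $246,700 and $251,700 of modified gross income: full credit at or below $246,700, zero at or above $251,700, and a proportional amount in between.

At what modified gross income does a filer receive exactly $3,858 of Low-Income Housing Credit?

$3,858 is 3,858/6,430 of the full $6,430, so 2,572/6,430 of the $5,000 range has been used: income = $246,700 + $5,000 × 2,572/6,430 = $248,700.

$248,700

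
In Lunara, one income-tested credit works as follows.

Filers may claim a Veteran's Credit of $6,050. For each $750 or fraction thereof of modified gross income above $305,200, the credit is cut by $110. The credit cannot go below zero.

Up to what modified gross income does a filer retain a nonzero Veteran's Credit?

After 54 increments the reduction is 54 × $110 = $5,940, leaving $110; one more increment wipes it out. Increment 54 ends at excess 54 × $750 = $40,500, so the highest qualifying income is $305,200 + $40,500 = $345,700.

$345,700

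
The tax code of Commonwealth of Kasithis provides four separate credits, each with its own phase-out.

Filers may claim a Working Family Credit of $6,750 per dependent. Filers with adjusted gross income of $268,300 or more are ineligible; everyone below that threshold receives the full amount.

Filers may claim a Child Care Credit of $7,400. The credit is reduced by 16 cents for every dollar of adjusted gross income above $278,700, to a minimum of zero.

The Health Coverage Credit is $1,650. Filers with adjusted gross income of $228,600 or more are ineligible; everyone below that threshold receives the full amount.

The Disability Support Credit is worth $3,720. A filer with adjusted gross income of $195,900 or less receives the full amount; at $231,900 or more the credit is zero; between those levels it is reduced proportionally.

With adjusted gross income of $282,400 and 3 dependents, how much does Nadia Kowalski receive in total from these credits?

$6,808

Working Family Credit: base = 3 × $6,750 = $20,250. $282,400 meets or exceeds the $268,300 cutoff, so the credit is $0.
Child Care Credit: 16% of the $3,700 excess over $278,700 is $592; credit = $7,400 − $592 = $6,808.
Health Coverage Credit: $282,400 meets or exceeds the $228,600 cutoff, so the credit is $0.
Disability Support Credit: $282,400 is at or above $231,900, so the credit is $0.
Total: $0 + $6,808 + $0 + $0 = $6,808.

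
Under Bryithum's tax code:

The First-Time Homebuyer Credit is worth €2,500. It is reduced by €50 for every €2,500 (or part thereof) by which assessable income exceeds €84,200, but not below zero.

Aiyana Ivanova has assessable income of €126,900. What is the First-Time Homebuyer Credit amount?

€1,600

First-Time Homebuyer Credit: income exceeds €84,200 by €42,700, which is 18 full-or-partial €2,500 increments; reduction = 18 × €50 = €900, leaving €1,600.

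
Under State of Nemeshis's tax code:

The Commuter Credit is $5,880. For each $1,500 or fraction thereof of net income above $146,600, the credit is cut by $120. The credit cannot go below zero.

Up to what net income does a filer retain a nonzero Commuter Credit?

After 48 increments the reduction is 48 × $120 = $5,760, leaving $120; one more increment wipes it out. Increment 48 ends at excess 48 × $1,500 = $72,000, so the highest qualifying income is $146,600 + $72,000 = $218,600.

$218,600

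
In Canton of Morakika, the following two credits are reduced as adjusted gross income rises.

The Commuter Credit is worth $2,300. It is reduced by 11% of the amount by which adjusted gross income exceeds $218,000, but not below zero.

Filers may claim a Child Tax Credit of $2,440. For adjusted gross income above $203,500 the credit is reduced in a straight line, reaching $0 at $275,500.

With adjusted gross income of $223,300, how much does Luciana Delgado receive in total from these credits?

$3,486

Commuter Credit: 11% of the $5,300 excess over $218,000 is $583; credit = $2,300 − $583 = $1,717.
Child Tax Credit: $223,300 is $19,800 into a $72,000 phase-out range, leaving 52,200/72,000 of the credit: $2,440 × 52,200/72,000 = $1,769.
Total: $1,717 + $1,769 = $3,486.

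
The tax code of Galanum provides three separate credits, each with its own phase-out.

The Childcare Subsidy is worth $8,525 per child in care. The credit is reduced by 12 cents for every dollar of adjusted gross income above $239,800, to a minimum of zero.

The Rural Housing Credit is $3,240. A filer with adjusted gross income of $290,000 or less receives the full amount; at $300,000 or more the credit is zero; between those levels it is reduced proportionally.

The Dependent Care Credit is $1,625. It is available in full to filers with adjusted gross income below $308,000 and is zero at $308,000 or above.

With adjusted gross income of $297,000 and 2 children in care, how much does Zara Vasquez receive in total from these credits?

Childcare Subsidy: base = 2 × $8,525 = $17,050. 12% of the $57,200 excess over $239,800 is $6,864; credit = $17,050 − $6,864 = $10,186.
Rural Housing Credit: $297,000 is $7,000 into a $10,000 phase-out range, leaving 3,000/10,000 of the credit: $3,240 × 3,000/10,000 = $972.
Dependent Care Credit: $297,000 is below the $308,000 cutoff, so the full $1,625 applies.
Total: $10,186 + $972 + $1,625 = $12,783.

$12,783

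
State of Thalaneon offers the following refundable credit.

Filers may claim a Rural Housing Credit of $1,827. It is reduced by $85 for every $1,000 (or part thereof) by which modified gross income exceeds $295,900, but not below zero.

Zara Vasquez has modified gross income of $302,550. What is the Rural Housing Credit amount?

Rural Housing Credit: income exceeds $295,900 by $6,650, which is 7 full-or-partial $1,000 increments; reduction = 7 × $85 = $595, leaving $1,232.

$1,232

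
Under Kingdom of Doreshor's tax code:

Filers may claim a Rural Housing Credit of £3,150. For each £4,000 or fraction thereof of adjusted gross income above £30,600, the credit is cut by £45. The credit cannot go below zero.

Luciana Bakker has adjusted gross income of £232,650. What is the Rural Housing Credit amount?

Rural Housing Credit: income exceeds £30,600 by £202,050, which is 51 full-or-partial £4,000 increments; reduction = 51 × £45 = £2,295, leaving £855.

£855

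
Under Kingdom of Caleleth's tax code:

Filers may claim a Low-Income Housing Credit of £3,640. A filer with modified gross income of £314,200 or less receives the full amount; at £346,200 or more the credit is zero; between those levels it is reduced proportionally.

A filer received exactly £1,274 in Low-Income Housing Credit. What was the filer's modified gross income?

£335,000

£1,274 is 1,274/3,640 of the full £3,640, so 2,366/3,640 of the £32,000 range has been used: income = £314,200 + £32,000 × 2,366/3,640 = £335,000.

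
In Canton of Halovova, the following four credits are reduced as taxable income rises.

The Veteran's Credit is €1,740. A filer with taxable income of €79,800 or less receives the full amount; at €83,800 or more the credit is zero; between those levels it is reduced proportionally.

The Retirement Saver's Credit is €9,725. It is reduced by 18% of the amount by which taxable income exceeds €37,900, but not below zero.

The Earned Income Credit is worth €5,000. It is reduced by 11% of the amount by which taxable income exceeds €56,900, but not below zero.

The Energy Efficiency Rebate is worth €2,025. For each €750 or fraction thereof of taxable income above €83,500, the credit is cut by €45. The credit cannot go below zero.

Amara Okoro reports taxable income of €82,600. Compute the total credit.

€6,399

Veteran's Credit: €82,600 is €2,800 into a €4,000 phase-out range, leaving 1,200/4,000 of the credit: €1,740 × 1,200/4,000 = €522.
Retirement Saver's Credit: 18% of the €44,700 excess over €37,900 is €8,046; credit = €9,725 − €8,046 = €1,679.
Earned Income Credit: 11% of the €25,700 excess over €56,900 is €2,827; credit = €5,000 − €2,827 = €2,173.
Energy Efficiency Rebate: €82,600 is at or below the €83,500 threshold, so the full €2,025 applies.
Total: €522 + €1,679 + €2,173 + €2,025 = €6,399.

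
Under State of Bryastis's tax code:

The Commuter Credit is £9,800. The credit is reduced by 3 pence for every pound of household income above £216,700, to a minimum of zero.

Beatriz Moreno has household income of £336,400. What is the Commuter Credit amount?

Commuter Credit: 3% of the £119,700 excess over £216,700 is £3,591; credit = £9,800 − £3,591 = £6,209.

£6,209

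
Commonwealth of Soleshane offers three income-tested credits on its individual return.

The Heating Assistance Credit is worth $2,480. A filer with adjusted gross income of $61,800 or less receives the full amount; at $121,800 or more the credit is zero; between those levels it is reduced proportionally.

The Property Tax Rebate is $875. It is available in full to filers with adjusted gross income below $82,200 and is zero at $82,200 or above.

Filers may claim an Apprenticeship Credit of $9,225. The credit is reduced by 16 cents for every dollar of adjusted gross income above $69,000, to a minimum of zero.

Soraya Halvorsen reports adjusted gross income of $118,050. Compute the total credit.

$1,532

Heating Assistance Credit: $118,050 is $56,250 into a $60,000 phase-out range, leaving 3,750/60,000 of the credit: $2,480 × 3,750/60,000 = $155.
Property Tax Rebate: $118,050 meets or exceeds the $82,200 cutoff, so the credit is $0.
Apprenticeship Credit: 16% of the $49,050 excess over $69,000 is $7,848; credit = $9,225 − $7,848 = $1,377.
Total: $155 + $0 + $1,377 = $1,532.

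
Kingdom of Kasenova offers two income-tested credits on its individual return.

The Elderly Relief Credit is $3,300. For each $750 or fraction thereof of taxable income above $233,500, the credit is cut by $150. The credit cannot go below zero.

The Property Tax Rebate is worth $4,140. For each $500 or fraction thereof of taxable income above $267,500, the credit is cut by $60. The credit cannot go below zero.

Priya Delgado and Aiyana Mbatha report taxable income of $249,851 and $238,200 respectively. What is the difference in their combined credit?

$2,250

Priya ($249,851): Elderly Relief Credit: income exceeds $233,500 by $16,351 → 22 increments × $150 = $3,300 ≥ base, so the credit is $0. Property Tax Rebate: $249,851 is at or below the $267,500 threshold, so the full $4,140 applies. total $0 + $4,140 = $4,140
Aiyana ($238,200): Elderly Relief Credit: income exceeds $233,500 by $4,700, which is 7 full-or-partial $750 increments; reduction = 7 × $150 = $1,050, leaving $2,250. Property Tax Rebate: $238,200 is at or below the $267,500 threshold, so the full $4,140 applies. total $2,250 + $4,140 = $6,390
Difference: |$4,140 − $6,390| = $2,250.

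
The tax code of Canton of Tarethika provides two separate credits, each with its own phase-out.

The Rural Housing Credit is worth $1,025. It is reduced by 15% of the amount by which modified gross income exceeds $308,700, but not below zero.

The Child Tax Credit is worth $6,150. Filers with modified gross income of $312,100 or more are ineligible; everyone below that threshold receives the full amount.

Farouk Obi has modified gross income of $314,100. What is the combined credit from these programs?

Rural Housing Credit: 15% of the $5,400 excess over $308,700 is $810; credit = $1,025 − $810 = $215.
Child Tax Credit: $314,100 meets or exceeds the $312,100 cutoff, so the credit is $0.
Total: $215 + $0 = $215.

$215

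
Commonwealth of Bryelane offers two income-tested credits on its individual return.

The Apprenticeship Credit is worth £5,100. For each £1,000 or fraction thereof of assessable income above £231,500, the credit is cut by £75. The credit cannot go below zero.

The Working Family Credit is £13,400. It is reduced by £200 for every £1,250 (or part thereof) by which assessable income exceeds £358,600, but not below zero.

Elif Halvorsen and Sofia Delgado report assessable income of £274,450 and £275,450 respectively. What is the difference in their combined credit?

Elif (£274,450): Apprenticeship Credit: income exceeds £231,500 by £42,950, which is 43 full-or-partial £1,000 increments; reduction = 43 × £75 = £3,225, leaving £1,875. Working Family Credit: £274,450 is at or below the £358,600 threshold, so the full £13,400 applies. total £1,875 + £13,400 = £15,275
Sofia (£275,450): Apprenticeship Credit: income exceeds £231,500 by £43,950, which is 44 full-or-partial £1,000 increments; reduction = 44 × £75 = £3,300, leaving £1,800. Working Family Credit: £275,450 is at or below the £358,600 threshold, so the full £13,400 applies. total £1,800 + £13,400 = £15,200
Difference: |£15,275 − £15,200| = £75.

£75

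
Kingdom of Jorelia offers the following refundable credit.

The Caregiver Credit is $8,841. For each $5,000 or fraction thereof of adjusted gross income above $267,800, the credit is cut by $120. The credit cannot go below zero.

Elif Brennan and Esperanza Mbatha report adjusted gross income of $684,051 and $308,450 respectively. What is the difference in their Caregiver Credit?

$7,761

Elif ($684,051): Caregiver Credit: income exceeds $267,800 by $416,251 → 84 increments × $120 = $10,080 ≥ base, so the credit is $0.
Esperanza ($308,450): Caregiver Credit: income exceeds $267,800 by $40,650, which is 9 full-or-partial $5,000 increments; reduction = 9 × $120 = $1,080, leaving $7,761.
Difference: |$0 − $7,761| = $7,761.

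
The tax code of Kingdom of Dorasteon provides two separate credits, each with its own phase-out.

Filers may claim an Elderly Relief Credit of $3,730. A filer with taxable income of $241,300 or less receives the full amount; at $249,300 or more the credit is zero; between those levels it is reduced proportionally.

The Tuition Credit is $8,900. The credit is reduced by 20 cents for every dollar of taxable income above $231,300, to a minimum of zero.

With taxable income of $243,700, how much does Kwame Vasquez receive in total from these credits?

Elderly Relief Credit: $243,700 is $2,400 into a $8,000 phase-out range, leaving 5,600/8,000 of the credit: $3,730 × 5,600/8,000 = $2,611.
Tuition Credit: 20% of the $12,400 excess over $231,300 is $2,480; credit = $8,900 − $2,480 = $6,420.
Total: $2,611 + $6,420 = $9,031.

$9,031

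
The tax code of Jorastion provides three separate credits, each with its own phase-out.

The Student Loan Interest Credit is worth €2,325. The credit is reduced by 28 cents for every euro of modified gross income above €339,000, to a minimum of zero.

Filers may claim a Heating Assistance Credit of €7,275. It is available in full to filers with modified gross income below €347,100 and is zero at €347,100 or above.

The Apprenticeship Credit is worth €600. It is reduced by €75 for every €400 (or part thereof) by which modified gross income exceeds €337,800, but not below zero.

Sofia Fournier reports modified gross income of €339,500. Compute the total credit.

€9,685

Student Loan Interest Credit: 28% of the €500 excess over €339,000 is €140; credit = €2,325 − €140 = €2,185.
Heating Assistance Credit: €339,500 is below the €347,100 cutoff, so the full €7,275 applies.
Apprenticeship Credit: income exceeds €337,800 by €1,700, which is 5 full-or-partial €400 increments; reduction = 5 × €75 = €375, leaving €225.
Total: €2,185 + €7,275 + €225 = €9,685.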